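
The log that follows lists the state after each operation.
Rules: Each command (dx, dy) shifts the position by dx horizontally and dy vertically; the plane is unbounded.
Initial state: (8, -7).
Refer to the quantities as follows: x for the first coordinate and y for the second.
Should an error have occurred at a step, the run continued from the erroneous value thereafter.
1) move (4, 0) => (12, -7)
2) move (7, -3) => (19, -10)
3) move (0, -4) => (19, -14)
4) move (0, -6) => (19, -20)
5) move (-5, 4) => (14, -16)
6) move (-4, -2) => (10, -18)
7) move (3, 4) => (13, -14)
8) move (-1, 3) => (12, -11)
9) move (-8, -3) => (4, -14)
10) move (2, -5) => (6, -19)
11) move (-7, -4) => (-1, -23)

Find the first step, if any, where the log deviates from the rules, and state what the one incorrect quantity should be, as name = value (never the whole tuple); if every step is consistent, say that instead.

Recomputing the run from the initial state:
step 1: x = 12, y = -7
step 2: x = 19, y = -10
step 3: x = 19, y = -14
step 4: x = 19, y = -20
step 5: x = 14, y = -16
step 6: x = 10, y = -18
step 7: x = 13, y = -14
step 8: x = 12, y = -11
step 9: x = 4, y = -14
step 10: x = 6, y = -19
step 11: x = -1, y = -23
This matches the log at every step.

no error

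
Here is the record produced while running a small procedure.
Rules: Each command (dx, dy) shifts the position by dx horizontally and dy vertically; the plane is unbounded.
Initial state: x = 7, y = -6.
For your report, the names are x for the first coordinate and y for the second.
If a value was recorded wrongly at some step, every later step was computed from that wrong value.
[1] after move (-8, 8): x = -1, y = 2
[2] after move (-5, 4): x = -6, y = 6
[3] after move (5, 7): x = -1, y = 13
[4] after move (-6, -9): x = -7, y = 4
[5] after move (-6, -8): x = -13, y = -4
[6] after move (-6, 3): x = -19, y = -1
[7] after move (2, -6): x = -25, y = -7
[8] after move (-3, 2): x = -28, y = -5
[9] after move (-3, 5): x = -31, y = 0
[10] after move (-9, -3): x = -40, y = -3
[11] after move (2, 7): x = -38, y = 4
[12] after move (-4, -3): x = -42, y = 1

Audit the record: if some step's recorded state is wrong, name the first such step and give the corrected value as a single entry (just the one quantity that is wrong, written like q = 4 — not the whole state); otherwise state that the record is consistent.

step 7, x = -17

Recomputing the run from the initial state:
step 1: x = -1, y = 2
step 2: x = -6, y = 6
step 3: x = -1, y = 13
step 4: x = -7, y = 4
step 5: x = -13, y = -4
step 6: x = -19, y = -1
step 7: x = -17, y = -7
step 8: x = -20, y = -5
step 9: x = -23, y = 0
step 10: x = -32, y = -3
step 11: x = -30, y = 4
step 12: x = -34, y = 1
The first disagreement with the record is at step 7, where the value should be x = -17.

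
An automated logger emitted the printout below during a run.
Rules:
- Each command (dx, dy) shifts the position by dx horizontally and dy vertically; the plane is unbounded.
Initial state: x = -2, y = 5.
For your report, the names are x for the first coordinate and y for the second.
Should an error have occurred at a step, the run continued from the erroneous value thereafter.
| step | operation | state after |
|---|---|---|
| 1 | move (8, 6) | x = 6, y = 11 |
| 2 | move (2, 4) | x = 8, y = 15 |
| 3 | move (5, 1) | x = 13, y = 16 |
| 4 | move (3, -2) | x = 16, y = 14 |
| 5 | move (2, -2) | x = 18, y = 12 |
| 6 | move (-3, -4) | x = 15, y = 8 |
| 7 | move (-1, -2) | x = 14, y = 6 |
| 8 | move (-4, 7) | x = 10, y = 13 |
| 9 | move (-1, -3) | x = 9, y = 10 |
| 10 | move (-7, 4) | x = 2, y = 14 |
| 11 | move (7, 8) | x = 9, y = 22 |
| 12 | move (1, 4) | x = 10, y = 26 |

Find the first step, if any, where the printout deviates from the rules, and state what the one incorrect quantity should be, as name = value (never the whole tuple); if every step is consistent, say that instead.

Recomputing the run from the initial state:
step 1: x = 6, y = 11
step 2: x = 8, y = 15
step 3: x = 13, y = 16
step 4: x = 16, y = 14
step 5: x = 18, y = 12
step 6: x = 15, y = 8
step 7: x = 14, y = 6
step 8: x = 10, y = 13
step 9: x = 9, y = 10
step 10: x = 2, y = 14
step 11: x = 9, y = 22
step 12: x = 10, y = 26
This matches the printout at every step.

no error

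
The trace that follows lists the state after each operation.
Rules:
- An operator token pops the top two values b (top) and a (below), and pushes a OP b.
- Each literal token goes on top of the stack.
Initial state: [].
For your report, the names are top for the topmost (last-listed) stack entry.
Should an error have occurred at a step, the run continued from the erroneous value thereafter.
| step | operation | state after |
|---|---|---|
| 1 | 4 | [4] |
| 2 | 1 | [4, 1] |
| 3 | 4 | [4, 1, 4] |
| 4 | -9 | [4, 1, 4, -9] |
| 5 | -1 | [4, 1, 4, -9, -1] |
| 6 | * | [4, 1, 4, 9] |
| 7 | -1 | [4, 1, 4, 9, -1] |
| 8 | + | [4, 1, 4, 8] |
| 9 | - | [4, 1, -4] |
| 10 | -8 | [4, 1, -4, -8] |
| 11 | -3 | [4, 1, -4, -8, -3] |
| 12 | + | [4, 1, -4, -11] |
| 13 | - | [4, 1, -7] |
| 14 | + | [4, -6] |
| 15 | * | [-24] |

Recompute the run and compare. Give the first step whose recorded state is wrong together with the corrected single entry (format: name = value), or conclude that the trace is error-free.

step 13, top = 7

Recomputing the run from the initial state:
step 1: [4]
step 2: [4, 1]
step 3: [4, 1, 4]
step 4: [4, 1, 4, -9]
step 5: [4, 1, 4, -9, -1]
step 6: [4, 1, 4, 9]
step 7: [4, 1, 4, 9, -1]
step 8: [4, 1, 4, 8]
step 9: [4, 1, -4]
step 10: [4, 1, -4, -8]
step 11: [4, 1, -4, -8, -3]
step 12: [4, 1, -4, -11]
step 13: [4, 1, 7]
step 14: [4, 8]
step 15: [32]
The first disagreement with the trace is at step 13, where the value should be top = 7.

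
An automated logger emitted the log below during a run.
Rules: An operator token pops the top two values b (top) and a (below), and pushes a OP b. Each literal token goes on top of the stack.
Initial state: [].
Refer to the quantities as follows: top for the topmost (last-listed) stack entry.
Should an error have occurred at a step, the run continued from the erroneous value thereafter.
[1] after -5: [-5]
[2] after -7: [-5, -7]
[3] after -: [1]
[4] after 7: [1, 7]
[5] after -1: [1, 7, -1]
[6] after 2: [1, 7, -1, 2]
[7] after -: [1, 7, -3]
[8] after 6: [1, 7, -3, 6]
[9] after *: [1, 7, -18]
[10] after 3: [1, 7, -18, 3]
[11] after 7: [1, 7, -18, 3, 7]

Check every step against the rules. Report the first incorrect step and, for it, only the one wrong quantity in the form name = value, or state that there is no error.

1. push -5: top = -5 (exactly as logged)
2. push -7: top = -7 (same as recorded)
3. -5 - -7 = 2 (the recorded entry deviates here)
So the first discrepancy is step 3, where the right value is top = 2.

step 3, top = 2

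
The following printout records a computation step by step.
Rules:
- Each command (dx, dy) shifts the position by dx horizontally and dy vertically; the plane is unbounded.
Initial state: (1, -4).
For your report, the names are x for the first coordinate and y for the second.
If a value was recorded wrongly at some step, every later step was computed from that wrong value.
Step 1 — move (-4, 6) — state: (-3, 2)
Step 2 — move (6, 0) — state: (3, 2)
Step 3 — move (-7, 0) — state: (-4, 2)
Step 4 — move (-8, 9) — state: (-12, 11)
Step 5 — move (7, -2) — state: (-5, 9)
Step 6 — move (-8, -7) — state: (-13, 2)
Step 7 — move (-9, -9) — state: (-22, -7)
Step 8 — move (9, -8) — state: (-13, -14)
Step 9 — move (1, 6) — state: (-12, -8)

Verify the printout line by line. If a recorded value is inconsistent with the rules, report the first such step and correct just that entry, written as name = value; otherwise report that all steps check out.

step 1: x = 1 + (-4) = -3, y = -4 + (6) = 2 -> same as recorded
step 2: x = -3 + (6) = 3, y = 2 + (0) = 2 -> checks out
step 3: x = 3 + (-7) = -4, y = 2 + (0) = 2 -> agrees with the printout
step 4: x = -4 + (-8) = -12, y = 2 + (9) = 11 -> verified
step 5: x = -12 + (7) = -5, y = 11 + (-2) = 9 -> same as recorded
step 6: x = -5 + (-8) = -13, y = 9 + (-7) = 2 -> exactly as logged
step 7: x = -13 + (-9) = -22, y = 2 + (-9) = -7 -> no discrepancy
step 8: x = -22 + (9) = -13, y = -7 + (-8) = -15 -> first mismatch against the printout
Conclusion: step 8 carries the first error; the entry should be y = -15.

step 8, y = -15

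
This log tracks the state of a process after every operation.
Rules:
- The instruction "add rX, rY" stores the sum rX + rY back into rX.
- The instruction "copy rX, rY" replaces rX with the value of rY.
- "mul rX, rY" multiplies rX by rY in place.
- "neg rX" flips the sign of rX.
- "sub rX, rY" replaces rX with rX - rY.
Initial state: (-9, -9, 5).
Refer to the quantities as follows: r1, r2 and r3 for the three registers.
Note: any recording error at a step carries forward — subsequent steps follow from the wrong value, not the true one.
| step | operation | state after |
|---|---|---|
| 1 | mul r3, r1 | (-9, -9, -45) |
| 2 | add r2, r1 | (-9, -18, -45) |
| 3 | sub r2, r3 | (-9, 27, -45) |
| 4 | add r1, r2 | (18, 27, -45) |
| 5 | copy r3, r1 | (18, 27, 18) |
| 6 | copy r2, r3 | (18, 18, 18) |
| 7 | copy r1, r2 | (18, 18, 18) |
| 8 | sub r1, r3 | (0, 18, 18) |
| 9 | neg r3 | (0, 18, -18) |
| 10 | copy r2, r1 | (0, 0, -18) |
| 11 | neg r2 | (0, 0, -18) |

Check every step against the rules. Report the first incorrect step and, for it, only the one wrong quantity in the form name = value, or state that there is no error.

Recomputing the run from the initial state:
step 1: r1 = -9, r2 = -9, r3 = -45
step 2: r1 = -9, r2 = -18, r3 = -45
step 3: r1 = -9, r2 = 27, r3 = -45
step 4: r1 = 18, r2 = 27, r3 = -45
step 5: r1 = 18, r2 = 27, r3 = 18
step 6: r1 = 18, r2 = 18, r3 = 18
step 7: r1 = 18, r2 = 18, r3 = 18
step 8: r1 = 0, r2 = 18, r3 = 18
step 9: r1 = 0, r2 = 18, r3 = -18
step 10: r1 = 0, r2 = 0, r3 = -18
step 11: r1 = 0, r2 = 0, r3 = -18
This matches the log at every step.

no error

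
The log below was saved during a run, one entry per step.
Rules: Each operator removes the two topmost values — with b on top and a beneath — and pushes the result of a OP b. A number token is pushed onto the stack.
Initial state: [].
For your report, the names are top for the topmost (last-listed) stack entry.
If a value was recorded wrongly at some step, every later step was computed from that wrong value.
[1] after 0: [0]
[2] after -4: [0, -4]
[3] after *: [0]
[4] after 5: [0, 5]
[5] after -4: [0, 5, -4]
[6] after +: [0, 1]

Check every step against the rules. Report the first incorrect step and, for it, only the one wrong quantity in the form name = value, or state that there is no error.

step 1: push 0: top = 0 -> matches
step 2: push -4: top = -4 -> same as recorded
step 3: 0 * -4 = 0 -> verified
step 4: push 5: top = 5 -> in agreement
step 5: push -4: top = -4 -> in agreement
step 6: 5 + -4 = 1 -> matches
Each recorded entry agrees with the recomputation.

no error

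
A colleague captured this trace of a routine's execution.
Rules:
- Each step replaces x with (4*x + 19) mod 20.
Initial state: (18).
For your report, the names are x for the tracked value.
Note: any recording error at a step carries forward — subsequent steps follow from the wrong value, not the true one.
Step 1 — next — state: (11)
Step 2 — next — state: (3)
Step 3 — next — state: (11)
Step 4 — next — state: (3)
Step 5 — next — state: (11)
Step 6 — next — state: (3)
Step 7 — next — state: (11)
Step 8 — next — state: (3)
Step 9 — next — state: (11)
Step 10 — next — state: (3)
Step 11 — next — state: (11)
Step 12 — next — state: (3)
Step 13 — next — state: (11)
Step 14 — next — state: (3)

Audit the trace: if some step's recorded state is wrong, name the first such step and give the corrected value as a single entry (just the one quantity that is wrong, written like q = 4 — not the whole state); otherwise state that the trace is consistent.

no error

Step 1: x = (4*18 + 19) mod 20 = 11 — matches.
Step 2: x = (4*11 + 19) mod 20 = 3 — agrees with the trace.
Step 3: x = (4*3 + 19) mod 20 = 11 — consistent with the trace.
Step 4: x = (4*11 + 19) mod 20 = 3 — consistent with the trace.
Step 5: x = (4*3 + 19) mod 20 = 11 — exactly as logged.
Step 6: x = (4*11 + 19) mod 20 = 3 — exactly as logged.
Step 7: x = (4*3 + 19) mod 20 = 11 — agrees with the trace.
Step 8: x = (4*11 + 19) mod 20 = 3 — matches.
Step 9: x = (4*3 + 19) mod 20 = 11 — agrees with the trace.
Step 10: x = (4*11 + 19) mod 20 = 3 — verified.
Step 11: x = (4*3 + 19) mod 20 = 11 — matches.
Step 12: x = (4*11 + 19) mod 20 = 3 — verified.
Step 13: x = (4*3 + 19) mod 20 = 11 — verified.
Step 14: x = (4*11 + 19) mod 20 = 3 — matches.
All steps check out; nothing to correct.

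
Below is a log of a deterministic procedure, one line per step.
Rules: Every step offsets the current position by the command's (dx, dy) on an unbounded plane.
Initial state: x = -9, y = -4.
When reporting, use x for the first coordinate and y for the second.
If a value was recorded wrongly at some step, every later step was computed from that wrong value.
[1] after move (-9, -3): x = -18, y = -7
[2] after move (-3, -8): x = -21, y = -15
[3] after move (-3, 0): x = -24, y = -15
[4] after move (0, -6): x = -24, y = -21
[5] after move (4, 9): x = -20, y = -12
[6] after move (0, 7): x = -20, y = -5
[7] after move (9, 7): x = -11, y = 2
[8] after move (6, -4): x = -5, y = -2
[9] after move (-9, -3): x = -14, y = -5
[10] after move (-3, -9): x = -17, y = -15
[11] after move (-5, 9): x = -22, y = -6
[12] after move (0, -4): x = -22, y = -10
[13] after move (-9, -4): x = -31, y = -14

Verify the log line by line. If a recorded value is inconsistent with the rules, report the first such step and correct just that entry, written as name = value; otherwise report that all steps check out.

step 10, y = -14

Step 1: x = -9 + (-9) = -18, y = -4 + (-3) = -7 — agrees with the log.
Step 2: x = -18 + (-3) = -21, y = -7 + (-8) = -15 — same as recorded.
Step 3: x = -21 + (-3) = -24, y = -15 + (0) = -15 — consistent with the log.
Step 4: x = -24 + (0) = -24, y = -15 + (-6) = -21 — confirmed correct.
Step 5: x = -24 + (4) = -20, y = -21 + (9) = -12 — same as recorded.
Step 6: x = -20 + (0) = -20, y = -12 + (7) = -5 — same as recorded.
Step 7: x = -20 + (9) = -11, y = -5 + (7) = 2 — matches.
Step 8: x = -11 + (6) = -5, y = 2 + (-4) = -2 — verified.
Step 9: x = -5 + (-9) = -14, y = -2 + (-3) = -5 — exactly as logged.
Step 10: x = -14 + (-3) = -17, y = -5 + (-9) = -14 — the log has a different value.
That makes step 10 the first incorrect line — y = -14 is what it should show.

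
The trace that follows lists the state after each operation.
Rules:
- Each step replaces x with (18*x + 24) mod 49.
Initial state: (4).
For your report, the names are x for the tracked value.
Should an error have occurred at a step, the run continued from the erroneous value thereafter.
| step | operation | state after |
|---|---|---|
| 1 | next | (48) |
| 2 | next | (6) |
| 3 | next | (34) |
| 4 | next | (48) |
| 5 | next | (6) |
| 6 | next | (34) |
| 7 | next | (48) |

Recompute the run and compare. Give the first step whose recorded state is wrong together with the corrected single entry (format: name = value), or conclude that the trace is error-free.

step 1: x = (18*4 + 24) mod 49 = 47 -> this is not what the trace shows
First incorrect step: 1; the correct value is x = 47.

step 1, x = 47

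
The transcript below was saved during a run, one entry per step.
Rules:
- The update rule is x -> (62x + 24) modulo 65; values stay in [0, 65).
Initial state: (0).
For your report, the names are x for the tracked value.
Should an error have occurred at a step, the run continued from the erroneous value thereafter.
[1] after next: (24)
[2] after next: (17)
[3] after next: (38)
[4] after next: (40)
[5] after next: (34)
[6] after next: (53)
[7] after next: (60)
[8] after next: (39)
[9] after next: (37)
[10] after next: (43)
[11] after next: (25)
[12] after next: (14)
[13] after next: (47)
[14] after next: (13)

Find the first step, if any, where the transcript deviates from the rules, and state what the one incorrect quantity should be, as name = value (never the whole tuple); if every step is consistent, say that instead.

Step 1: x = (62*0 + 24) mod 65 = 24 — no discrepancy.
Step 2: x = (62*24 + 24) mod 65 = 17 — consistent with the transcript.
Step 3: x = (62*17 + 24) mod 65 = 38 — confirmed correct.
Step 4: x = (62*38 + 24) mod 65 = 40 — checks out.
Step 5: x = (62*40 + 24) mod 65 = 34 — confirmed correct.
Step 6: x = (62*34 + 24) mod 65 = 52 — first mismatch against the transcript.
That makes step 6 the first incorrect line — x = 52 is what it should show.

step 6, x = 52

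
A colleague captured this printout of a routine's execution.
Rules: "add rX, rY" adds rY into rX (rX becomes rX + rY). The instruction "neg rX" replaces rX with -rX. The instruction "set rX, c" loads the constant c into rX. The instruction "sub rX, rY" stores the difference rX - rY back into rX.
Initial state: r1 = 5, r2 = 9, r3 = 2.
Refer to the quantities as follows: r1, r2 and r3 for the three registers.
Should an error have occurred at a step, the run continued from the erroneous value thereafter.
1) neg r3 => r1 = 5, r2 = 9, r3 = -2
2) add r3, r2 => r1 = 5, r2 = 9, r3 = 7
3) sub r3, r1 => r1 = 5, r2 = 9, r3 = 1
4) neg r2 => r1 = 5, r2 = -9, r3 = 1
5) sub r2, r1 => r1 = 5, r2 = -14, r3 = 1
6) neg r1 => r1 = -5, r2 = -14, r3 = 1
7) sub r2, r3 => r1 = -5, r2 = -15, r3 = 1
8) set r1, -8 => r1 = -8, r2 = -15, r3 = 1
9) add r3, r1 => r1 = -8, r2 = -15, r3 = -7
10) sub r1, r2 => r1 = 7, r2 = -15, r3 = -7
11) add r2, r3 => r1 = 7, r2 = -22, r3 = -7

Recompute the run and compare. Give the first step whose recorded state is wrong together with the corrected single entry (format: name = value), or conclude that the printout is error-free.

1. r3 = -(2) = -2 (matches)
2. r3 = -2 + 9 = 7 (agrees with the printout)
3. r3 = 7 - 5 = 2 (the entry is off here)
First deviation found at step 3; the corrected entry is r3 = 2.

step 3, r3 = 2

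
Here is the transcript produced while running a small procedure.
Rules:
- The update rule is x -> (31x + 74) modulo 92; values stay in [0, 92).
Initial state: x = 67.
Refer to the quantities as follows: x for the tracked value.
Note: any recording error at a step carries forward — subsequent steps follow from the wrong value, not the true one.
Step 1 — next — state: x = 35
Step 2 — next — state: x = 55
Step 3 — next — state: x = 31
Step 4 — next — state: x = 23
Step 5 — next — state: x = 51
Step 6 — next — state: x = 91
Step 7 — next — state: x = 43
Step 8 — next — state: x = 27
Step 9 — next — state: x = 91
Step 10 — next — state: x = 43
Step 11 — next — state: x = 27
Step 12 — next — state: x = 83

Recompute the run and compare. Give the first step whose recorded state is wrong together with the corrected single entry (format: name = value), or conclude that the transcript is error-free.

step 9, x = 83

1. x = (31*67 + 74) mod 92 = 35 (same as recorded)
2. x = (31*35 + 74) mod 92 = 55 (exactly as logged)
3. x = (31*55 + 74) mod 92 = 31 (confirmed correct)
4. x = (31*31 + 74) mod 92 = 23 (exactly as logged)
5. x = (31*23 + 74) mod 92 = 51 (agrees with the transcript)
6. x = (31*51 + 74) mod 92 = 91 (no discrepancy)
7. x = (31*91 + 74) mod 92 = 43 (agrees with the transcript)
8. x = (31*43 + 74) mod 92 = 27 (agrees with the transcript)
9. x = (31*27 + 74) mod 92 = 83 (the transcript has a different value)
First deviation found at step 9; the corrected entry is x = 83.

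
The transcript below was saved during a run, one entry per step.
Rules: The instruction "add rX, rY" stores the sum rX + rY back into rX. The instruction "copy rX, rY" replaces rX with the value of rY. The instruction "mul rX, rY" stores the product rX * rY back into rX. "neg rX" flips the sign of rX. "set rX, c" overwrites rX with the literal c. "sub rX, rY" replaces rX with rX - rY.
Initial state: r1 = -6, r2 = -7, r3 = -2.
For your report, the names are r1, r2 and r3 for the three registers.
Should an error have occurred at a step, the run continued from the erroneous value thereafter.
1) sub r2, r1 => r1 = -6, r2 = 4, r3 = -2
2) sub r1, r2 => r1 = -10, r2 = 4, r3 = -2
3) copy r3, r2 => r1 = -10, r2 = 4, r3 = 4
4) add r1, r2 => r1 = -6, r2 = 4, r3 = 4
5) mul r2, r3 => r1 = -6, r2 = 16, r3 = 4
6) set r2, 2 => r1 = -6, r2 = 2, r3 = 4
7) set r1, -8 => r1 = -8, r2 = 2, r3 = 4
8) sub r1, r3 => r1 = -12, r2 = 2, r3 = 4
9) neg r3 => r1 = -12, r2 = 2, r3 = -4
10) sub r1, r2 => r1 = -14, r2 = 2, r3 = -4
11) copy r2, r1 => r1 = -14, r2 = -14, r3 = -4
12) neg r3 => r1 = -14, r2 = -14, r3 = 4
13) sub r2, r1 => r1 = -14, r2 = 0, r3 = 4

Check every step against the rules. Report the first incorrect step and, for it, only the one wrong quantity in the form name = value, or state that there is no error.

step 1, r2 = -1

Recomputing the run from the initial state:
step 1: r1 = -6, r2 = -1, r3 = -2
step 2: r1 = -5, r2 = -1, r3 = -2
step 3: r1 = -5, r2 = -1, r3 = -1
step 4: r1 = -6, r2 = -1, r3 = -1
step 5: r1 = -6, r2 = 1, r3 = -1
step 6: r1 = -6, r2 = 2, r3 = -1
step 7: r1 = -8, r2 = 2, r3 = -1
step 8: r1 = -7, r2 = 2, r3 = -1
step 9: r1 = -7, r2 = 2, r3 = 1
step 10: r1 = -9, r2 = 2, r3 = 1
step 11: r1 = -9, r2 = -9, r3 = 1
step 12: r1 = -9, r2 = -9, r3 = -1
step 13: r1 = -9, r2 = 0, r3 = -1
The first disagreement with the transcript is at step 1, where the value should be r2 = -1.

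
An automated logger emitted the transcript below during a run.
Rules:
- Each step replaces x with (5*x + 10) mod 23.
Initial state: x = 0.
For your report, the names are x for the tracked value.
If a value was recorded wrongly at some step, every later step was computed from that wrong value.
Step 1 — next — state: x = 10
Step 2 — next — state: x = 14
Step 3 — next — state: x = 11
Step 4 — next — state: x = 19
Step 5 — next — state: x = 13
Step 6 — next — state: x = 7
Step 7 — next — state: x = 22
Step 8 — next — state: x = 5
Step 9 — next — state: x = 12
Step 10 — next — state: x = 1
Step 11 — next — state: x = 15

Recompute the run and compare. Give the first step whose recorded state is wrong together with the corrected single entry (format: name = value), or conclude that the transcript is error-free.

1. x = (5*0 + 10) mod 23 = 10 (verified)
2. x = (5*10 + 10) mod 23 = 14 (confirmed correct)
3. x = (5*14 + 10) mod 23 = 11 (matches)
4. x = (5*11 + 10) mod 23 = 19 (agrees with the transcript)
5. x = (5*19 + 10) mod 23 = 13 (verified)
6. x = (5*13 + 10) mod 23 = 6 (not what was recorded)
Conclusion: step 6 carries the first error; the entry should be x = 6.

step 6, x = 6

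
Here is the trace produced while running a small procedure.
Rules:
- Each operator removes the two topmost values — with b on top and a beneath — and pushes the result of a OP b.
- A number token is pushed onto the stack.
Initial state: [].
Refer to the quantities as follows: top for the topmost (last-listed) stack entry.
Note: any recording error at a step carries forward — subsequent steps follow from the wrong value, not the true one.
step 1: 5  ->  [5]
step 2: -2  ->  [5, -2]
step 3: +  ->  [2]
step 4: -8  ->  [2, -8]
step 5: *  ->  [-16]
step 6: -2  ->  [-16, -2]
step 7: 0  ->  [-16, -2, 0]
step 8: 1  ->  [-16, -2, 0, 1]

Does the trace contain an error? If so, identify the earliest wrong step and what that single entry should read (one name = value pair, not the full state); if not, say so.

step 3, top = 3

Recomputing the run from the initial state:
step 1: [5]
step 2: [5, -2]
step 3: [3]
step 4: [3, -8]
step 5: [-24]
step 6: [-24, -2]
step 7: [-24, -2, 0]
step 8: [-24, -2, 0, 1]
The first disagreement with the trace is at step 3, where the value should be top = 3.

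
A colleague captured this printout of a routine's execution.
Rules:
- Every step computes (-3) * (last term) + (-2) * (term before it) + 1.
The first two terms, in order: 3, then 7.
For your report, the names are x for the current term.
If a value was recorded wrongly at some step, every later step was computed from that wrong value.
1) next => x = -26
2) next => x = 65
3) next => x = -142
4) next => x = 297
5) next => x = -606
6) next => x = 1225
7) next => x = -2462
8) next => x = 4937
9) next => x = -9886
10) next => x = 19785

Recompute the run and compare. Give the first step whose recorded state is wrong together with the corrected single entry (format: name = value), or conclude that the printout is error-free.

no error

Recomputing the run from the initial state:
step 1: x = -26
step 2: x = 65
step 3: x = -142
step 4: x = 297
step 5: x = -606
step 6: x = 1225
step 7: x = -2462
step 8: x = 4937
step 9: x = -9886
step 10: x = 19785
This matches the printout at every step.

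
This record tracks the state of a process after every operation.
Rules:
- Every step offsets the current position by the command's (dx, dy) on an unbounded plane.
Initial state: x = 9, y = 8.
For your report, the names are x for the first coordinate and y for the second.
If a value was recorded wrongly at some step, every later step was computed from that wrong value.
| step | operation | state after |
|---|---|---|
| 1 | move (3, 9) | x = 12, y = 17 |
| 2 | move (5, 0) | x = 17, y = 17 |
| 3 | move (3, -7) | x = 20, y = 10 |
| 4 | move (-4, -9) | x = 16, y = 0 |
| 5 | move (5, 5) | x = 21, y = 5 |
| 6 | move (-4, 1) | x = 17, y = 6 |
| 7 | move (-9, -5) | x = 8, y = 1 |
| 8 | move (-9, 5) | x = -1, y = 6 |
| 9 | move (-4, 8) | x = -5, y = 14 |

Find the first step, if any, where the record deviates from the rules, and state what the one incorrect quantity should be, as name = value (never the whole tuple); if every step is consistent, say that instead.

Recomputing the run from the initial state:
step 1: x = 12, y = 17
step 2: x = 17, y = 17
step 3: x = 20, y = 10
step 4: x = 16, y = 1
step 5: x = 21, y = 6
step 6: x = 17, y = 7
step 7: x = 8, y = 2
step 8: x = -1, y = 7
step 9: x = -5, y = 15
The first disagreement with the record is at step 4, where the value should be y = 1.

step 4, y = 1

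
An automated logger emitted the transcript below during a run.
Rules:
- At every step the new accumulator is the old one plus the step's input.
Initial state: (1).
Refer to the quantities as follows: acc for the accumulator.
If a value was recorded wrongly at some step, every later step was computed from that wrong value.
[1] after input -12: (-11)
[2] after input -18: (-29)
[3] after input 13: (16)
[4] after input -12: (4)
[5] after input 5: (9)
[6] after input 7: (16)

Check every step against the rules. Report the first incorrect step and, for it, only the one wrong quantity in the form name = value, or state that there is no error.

step 3, acc = -16

Recomputing the run from the initial state:
step 1: acc = -11
step 2: acc = -29
step 3: acc = -16
step 4: acc = -28
step 5: acc = -23
step 6: acc = -16
The first disagreement with the transcript is at step 3, where the value should be acc = -16.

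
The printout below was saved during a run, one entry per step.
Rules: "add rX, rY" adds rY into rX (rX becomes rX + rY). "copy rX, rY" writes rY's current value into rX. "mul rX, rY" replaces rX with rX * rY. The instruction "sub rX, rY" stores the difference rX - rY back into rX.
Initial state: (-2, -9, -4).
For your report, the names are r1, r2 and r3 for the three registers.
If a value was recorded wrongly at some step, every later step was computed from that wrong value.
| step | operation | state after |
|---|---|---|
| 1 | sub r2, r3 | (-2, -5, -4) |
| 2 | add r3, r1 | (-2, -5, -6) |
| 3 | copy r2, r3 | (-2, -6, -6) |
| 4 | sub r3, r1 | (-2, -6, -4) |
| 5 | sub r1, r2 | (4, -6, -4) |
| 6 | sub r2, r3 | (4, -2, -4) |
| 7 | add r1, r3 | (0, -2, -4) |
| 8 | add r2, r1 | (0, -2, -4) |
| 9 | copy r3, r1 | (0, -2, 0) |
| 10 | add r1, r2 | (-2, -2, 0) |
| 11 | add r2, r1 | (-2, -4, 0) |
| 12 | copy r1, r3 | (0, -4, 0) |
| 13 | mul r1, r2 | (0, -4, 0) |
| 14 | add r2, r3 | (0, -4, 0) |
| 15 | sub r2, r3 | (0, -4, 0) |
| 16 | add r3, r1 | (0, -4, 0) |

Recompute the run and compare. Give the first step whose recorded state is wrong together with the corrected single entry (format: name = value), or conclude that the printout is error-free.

step 1: r2 = -9 - -4 = -5 -> consistent with the printout
step 2: r3 = -4 + -2 = -6 -> matches
step 3: r2 = -6 -> in agreement
step 4: r3 = -6 - -2 = -4 -> checks out
step 5: r1 = -2 - -6 = 4 -> exactly as logged
step 6: r2 = -6 - -4 = -2 -> verified
step 7: r1 = 4 + -4 = 0 -> checks out
step 8: r2 = -2 + 0 = -2 -> checks out
step 9: r3 = 0 -> exactly as logged
step 10: r1 = 0 + -2 = -2 -> checks out
step 11: r2 = -2 + -2 = -4 -> matches
step 12: r1 = 0 -> matches
step 13: r1 = 0 * -4 = 0 -> consistent with the printout
step 14: r2 = -4 + 0 = -4 -> in agreement
step 15: r2 = -4 - 0 = -4 -> verified
step 16: r3 = 0 + 0 = 0 -> matches
All entries verified; no error found.

no error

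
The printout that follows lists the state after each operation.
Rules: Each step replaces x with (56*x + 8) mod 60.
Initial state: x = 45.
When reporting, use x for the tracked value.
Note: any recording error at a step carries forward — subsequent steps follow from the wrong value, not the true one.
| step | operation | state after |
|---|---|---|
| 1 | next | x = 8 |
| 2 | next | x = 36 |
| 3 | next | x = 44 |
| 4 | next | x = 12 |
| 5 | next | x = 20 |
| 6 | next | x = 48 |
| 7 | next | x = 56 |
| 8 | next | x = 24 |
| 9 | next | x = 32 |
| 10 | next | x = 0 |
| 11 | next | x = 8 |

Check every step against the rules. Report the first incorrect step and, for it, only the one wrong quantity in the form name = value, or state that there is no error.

no error

1. x = (56*45 + 8) mod 60 = 8 (exactly as logged)
2. x = (56*8 + 8) mod 60 = 36 (agrees with the printout)
3. x = (56*36 + 8) mod 60 = 44 (exactly as logged)
4. x = (56*44 + 8) mod 60 = 12 (agrees with the printout)
5. x = (56*12 + 8) mod 60 = 20 (checks out)
6. x = (56*20 + 8) mod 60 = 48 (checks out)
7. x = (56*48 + 8) mod 60 = 56 (exactly as logged)
8. x = (56*56 + 8) mod 60 = 24 (same as recorded)
9. x = (56*24 + 8) mod 60 = 32 (consistent with the printout)
10. x = (56*32 + 8) mod 60 = 0 (same as recorded)
11. x = (56*0 + 8) mod 60 = 8 (no discrepancy)
Every step is consistent.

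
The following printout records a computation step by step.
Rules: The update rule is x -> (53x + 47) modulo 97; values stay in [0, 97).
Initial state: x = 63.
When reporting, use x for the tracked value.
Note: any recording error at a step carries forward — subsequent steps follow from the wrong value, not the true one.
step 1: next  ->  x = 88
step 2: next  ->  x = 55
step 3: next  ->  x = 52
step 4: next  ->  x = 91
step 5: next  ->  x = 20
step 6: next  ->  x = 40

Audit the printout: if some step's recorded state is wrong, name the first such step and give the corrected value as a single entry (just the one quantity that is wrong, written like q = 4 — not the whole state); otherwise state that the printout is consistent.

step 4, x = 87

Recomputing the run from the initial state:
step 1: x = 88
step 2: x = 55
step 3: x = 52
step 4: x = 87
step 5: x = 2
step 6: x = 56
The first disagreement with the printout is at step 4, where the value should be x = 87.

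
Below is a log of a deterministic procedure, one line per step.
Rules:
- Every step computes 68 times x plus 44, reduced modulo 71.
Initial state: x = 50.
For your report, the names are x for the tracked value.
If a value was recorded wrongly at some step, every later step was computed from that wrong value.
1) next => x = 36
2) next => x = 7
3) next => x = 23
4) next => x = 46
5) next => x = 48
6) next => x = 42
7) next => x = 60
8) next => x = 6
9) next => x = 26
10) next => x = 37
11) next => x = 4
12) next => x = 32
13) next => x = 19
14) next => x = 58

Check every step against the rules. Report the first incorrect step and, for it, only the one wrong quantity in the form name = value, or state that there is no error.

no error

Recomputing the run from the initial state:
step 1: x = 36
step 2: x = 7
step 3: x = 23
step 4: x = 46
step 5: x = 48
step 6: x = 42
step 7: x = 60
step 8: x = 6
step 9: x = 26
step 10: x = 37
step 11: x = 4
step 12: x = 32
step 13: x = 19
step 14: x = 58
This matches the log at every step.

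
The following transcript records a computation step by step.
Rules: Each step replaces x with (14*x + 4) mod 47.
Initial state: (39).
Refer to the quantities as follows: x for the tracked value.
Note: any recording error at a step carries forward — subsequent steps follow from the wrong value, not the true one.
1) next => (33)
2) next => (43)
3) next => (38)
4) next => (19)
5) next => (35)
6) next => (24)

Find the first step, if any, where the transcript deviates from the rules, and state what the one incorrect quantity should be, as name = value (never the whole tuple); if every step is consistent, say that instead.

Step 1: x = (14*39 + 4) mod 47 = 33 — matches.
Step 2: x = (14*33 + 4) mod 47 = 43 — consistent with the transcript.
Step 3: x = (14*43 + 4) mod 47 = 42 — a discrepancy with the transcript.
First deviation found at step 3; the corrected entry is x = 42.

step 3, x = 42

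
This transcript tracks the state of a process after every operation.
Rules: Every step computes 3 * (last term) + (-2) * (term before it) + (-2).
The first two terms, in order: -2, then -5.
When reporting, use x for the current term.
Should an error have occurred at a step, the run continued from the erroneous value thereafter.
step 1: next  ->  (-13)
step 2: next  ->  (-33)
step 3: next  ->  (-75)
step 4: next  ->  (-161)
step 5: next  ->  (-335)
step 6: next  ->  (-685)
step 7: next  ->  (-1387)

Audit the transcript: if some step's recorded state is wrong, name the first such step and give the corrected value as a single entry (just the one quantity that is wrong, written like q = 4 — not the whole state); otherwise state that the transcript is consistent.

1. x = 3*(-5) + (-2)*(-2) + (-2) = -13 (agrees with the transcript)
2. x = 3*(-13) + (-2)*(-5) + (-2) = -31 (this is not what the transcript shows)
So the first discrepancy is step 2, where the right value is x = -31.

step 2, x = -31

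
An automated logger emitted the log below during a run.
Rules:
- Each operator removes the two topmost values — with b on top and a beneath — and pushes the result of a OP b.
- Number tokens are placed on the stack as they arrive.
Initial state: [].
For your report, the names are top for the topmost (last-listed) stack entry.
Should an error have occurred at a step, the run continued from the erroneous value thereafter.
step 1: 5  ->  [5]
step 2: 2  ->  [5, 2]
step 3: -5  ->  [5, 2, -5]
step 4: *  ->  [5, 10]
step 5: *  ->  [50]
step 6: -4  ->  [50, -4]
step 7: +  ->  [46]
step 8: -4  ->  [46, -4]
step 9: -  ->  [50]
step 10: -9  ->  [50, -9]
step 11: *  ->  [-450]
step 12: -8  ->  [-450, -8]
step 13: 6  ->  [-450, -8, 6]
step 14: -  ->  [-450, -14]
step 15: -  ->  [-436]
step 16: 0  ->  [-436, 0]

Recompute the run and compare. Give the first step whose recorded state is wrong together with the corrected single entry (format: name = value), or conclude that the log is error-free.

step 4, top = -10

1. push 5: top = 5 (verified)
2. push 2: top = 2 (consistent with the log)
3. push -5: top = -5 (checks out)
4. 2 * -5 = -10 (the log disagrees here)
Conclusion: step 4 carries the first error; the entry should be top = -10.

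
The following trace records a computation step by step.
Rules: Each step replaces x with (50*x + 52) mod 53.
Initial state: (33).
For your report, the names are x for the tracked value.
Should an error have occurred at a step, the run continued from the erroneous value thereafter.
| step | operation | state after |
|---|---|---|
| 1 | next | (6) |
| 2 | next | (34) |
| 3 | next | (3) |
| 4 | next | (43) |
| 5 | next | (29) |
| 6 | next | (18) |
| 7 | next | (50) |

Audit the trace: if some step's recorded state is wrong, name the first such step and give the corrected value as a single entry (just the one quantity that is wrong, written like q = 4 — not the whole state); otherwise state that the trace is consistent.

step 7, x = 51

1. x = (50*33 + 52) mod 53 = 6 (matches)
2. x = (50*6 + 52) mod 53 = 34 (confirmed correct)
3. x = (50*34 + 52) mod 53 = 3 (agrees with the trace)
4. x = (50*3 + 52) mod 53 = 43 (in agreement)
5. x = (50*43 + 52) mod 53 = 29 (consistent with the trace)
6. x = (50*29 + 52) mod 53 = 18 (in agreement)
7. x = (50*18 + 52) mod 53 = 51 (first mismatch against the trace)
First incorrect step: 7; the correct value is x = 51.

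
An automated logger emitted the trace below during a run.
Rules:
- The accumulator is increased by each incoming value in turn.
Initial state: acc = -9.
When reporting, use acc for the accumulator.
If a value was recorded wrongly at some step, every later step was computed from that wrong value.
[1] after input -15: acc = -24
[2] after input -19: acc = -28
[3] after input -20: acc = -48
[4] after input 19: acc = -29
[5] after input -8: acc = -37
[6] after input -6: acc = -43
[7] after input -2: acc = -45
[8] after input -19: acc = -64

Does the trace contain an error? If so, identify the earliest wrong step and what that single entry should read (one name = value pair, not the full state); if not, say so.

Recomputing the run from the initial state:
step 1: acc = -24
step 2: acc = -43
step 3: acc = -63
step 4: acc = -44
step 5: acc = -52
step 6: acc = -58
step 7: acc = -60
step 8: acc = -79
The first disagreement with the trace is at step 2, where the value should be acc = -43.

step 2, acc = -43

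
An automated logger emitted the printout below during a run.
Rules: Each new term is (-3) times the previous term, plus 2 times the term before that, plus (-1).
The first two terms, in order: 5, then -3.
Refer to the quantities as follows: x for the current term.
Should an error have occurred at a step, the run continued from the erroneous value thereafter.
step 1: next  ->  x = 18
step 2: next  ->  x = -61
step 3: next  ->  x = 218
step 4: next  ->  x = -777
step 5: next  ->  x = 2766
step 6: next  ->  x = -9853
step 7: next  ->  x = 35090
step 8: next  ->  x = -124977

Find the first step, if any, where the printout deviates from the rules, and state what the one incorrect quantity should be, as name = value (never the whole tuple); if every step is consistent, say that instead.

step 1: x = -3*(-3) + (2)*(5) + (-1) = 18 -> confirmed correct
step 2: x = -3*(18) + (2)*(-3) + (-1) = -61 -> checks out
step 3: x = -3*(-61) + (2)*(18) + (-1) = 218 -> agrees with the printout
step 4: x = -3*(218) + (2)*(-61) + (-1) = -777 -> checks out
step 5: x = -3*(-777) + (2)*(218) + (-1) = 2766 -> no discrepancy
step 6: x = -3*(2766) + (2)*(-777) + (-1) = -9853 -> matches
step 7: x = -3*(-9853) + (2)*(2766) + (-1) = 35090 -> exactly as logged
step 8: x = -3*(35090) + (2)*(-9853) + (-1) = -124977 -> no discrepancy
Nothing is out of place; the run is error-free.

no error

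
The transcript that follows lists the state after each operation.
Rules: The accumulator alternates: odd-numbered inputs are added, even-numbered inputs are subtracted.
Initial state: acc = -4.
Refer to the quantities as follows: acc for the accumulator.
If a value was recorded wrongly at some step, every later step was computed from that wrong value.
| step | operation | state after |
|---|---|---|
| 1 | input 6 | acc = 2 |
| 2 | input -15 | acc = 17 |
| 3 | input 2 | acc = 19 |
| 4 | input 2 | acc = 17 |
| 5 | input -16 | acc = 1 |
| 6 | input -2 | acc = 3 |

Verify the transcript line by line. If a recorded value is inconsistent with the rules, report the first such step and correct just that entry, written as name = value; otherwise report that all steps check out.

Step 1: acc = -4 + 6 = 2 — exactly as logged.
Step 2: acc = 2 - -15 = 17 — agrees with the transcript.
Step 3: acc = 17 + 2 = 19 — no discrepancy.
Step 4: acc = 19 - 2 = 17 — agrees with the transcript.
Step 5: acc = 17 + -16 = 1 — no discrepancy.
Step 6: acc = 1 - -2 = 3 — matches.
Every step is consistent.

no error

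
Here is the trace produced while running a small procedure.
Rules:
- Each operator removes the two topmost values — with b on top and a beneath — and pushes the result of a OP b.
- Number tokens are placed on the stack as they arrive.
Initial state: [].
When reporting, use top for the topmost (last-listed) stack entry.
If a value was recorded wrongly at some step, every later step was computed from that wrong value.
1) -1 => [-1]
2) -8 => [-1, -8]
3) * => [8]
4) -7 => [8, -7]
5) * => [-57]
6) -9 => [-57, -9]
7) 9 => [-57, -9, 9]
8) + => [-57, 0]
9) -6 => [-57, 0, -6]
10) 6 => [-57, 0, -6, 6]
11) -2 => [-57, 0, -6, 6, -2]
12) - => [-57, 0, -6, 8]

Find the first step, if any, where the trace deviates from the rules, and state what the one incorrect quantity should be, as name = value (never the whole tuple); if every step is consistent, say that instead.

step 5, top = -56

Recomputing the run from the initial state:
step 1: [-1]
step 2: [-1, -8]
step 3: [8]
step 4: [8, -7]
step 5: [-56]
step 6: [-56, -9]
step 7: [-56, -9, 9]
step 8: [-56, 0]
step 9: [-56, 0, -6]
step 10: [-56, 0, -6, 6]
step 11: [-56, 0, -6, 6, -2]
step 12: [-56, 0, -6, 8]
The first disagreement with the trace is at step 5, where the value should be top = -56.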